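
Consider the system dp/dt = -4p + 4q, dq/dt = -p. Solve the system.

Coefficient matrix A = [[-4, 4], [-1, 0]].
Characteristic polynomial det(A - λI) = λ^2 + 4λ + 4 = 0.
Single eigenvalue λ = -2 with algebraic multiplicity 2.
Eigenvector v = (-2,-1); generalized eigenvector w with (A-λI)w=v is (1,0).
General solution: e^(-2t)[C_1·v + C_2·(t·v + w)].

p(t) = -2C_1e^(-2t) - 2C_2te^(-2t) + C_2e^(-2t), q(t) = -C_1e^(-2t) - C_2te^(-2t)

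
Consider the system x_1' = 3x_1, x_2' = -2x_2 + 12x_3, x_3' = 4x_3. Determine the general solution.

Coefficient matrix A = [[3, 0, 0], [0, -2, 12], [0, 0, 4]].
det(A - λI) = 0 gives eigenvalues λ = 3, -2, 4.
For λ=3: eigenvector (1,0,0).
For λ=-2: eigenvector (0,1,0).
For λ=4: eigenvector (0,2,1).
General solution: K_1e^(3t)(1,0,0) + K_2e^(-2t)(0,1,0) + K_3e^(4t)(0,2,1).

x_1(t) = K_1e^(3t), x_2(t) = K_2e^(-2t) + 2K_3e^(4t), x_3(t) = K_3e^(4t)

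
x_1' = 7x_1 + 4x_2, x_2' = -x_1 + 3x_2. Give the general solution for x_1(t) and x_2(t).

x_1(t) = 2C_1e^(5t) + 2C_2te^(5t) + 3C_2e^(5t), x_2(t) = -C_1e^(5t) - C_2te^(5t) - C_2e^(5t)

Coefficient matrix A = [[7, 4], [-1, 3]].
Characteristic polynomial det(A - λI) = λ^2 - 10λ + 25 = 0.
Single eigenvalue λ = 5 with algebraic multiplicity 2.
Eigenvector v = (2,-1); generalized eigenvector w with (A-λI)w=v is (3,-1).
General solution: e^(5t)[C_1·v + C_2·(t·v + w)].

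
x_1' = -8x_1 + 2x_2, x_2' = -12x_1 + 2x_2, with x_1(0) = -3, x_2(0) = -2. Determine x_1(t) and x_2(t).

Coefficient matrix A = [[-8, 2], [-12, 2]].
Characteristic polynomial det(A - λI) = λ^2 + 6λ + 8 = 0.
Eigenvalues λ = -4, -2.
For λ=-4: (A-λI) row 1 is [-4, 2], so an eigenvector is (1, 2).
For λ=-2: (A-λI) row 1 is [-6, 2], so an eigenvector is (1, 3).
General solution: C_1e^(-4t)(1,2) + C_2e^(-2t)(1,3).
Applying x_1(0)=-3, x_2(0)=-2 gives C_1=-7, C_2=4.

x_1(t) = 4e^(-2t) - 7e^(-4t), x_2(t) = 12e^(-2t) - 14e^(-4t)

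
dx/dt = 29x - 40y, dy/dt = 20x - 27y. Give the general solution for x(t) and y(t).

x(t) = 3K_1e^(t)sin(4t) - K_1e^(t)cos(4t) - K_2e^(t)sin(4t) - 3K_2e^(t)cos(4t), y(t) = 2K_1e^(t)sin(4t) - K_1e^(t)cos(4t) - K_2e^(t)sin(4t) - 2K_2e^(t)cos(4t)

Coefficient matrix A = [[29, -40], [20, -27]].
Characteristic polynomial det(A - λI) = λ^2 - 2λ + 17 = 0.
Eigenvalues λ = 1 ± 4i (complex conjugate pair).
For λ=1+4i: an eigenvector is (-1,-1) - i(3,2) = (-1 - 3i, -1 - 2i).
A real fundamental pair from Re and Im of e^((1+4i)t)v: X_1 = e^(t)(cos(4t)·(-1,-1) + sin(4t)·(3,2)), X_2 = e^(t)(sin(4t)·(-1,-1) - cos(4t)·(3,2)).
General solution: K_1X_1 + K_2X_2.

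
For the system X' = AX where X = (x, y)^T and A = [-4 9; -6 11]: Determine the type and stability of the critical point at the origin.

unstable node

A = [[-4,9],[-6,11]]; det(A-λI) = λ^2 - 7λ + 10.
λ = 2, 5: both positive.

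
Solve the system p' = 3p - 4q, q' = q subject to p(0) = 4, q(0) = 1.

Coefficient matrix A = [[3, -4], [0, 1]].
Characteristic polynomial det(A - λI) = λ^2 - 4λ + 3 = 0.
Eigenvalues λ = 1, 3.
For λ=1: (A-λI) row 1 is [2, -4], so an eigenvector is (-2, -1).
For λ=3: (A-λI) row 1 is [0, -4], so an eigenvector is (-1, 0).
General solution: K_1e^(t)(-2,-1) + K_2e^(3t)(-1,0).
Applying p(0)=4, q(0)=1 gives K_1=-1, K_2=-2.

p(t) = 2e^(3t) + 2e^(t), q(t) = e^(t)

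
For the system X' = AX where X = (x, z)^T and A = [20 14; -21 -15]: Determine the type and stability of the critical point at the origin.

A = [[20,14],[-21,-15]]; det(A-λI) = λ^2 - 5λ - 6.
λ = -1, 6: opposite signs.

saddle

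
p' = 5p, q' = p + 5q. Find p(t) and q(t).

Coefficient matrix A = [[5, 0], [1, 5]].
Characteristic polynomial det(A - λI) = λ^2 - 10λ + 25 = 0.
Single eigenvalue λ = 5 with algebraic multiplicity 2.
Eigenvector v = (0,-1); generalized eigenvector w with (A-λI)w=v is (-1,2).
General solution: e^(5t)[C_1·v + C_2·(t·v + w)].

p(t) = -C_2e^(5t), q(t) = -C_1e^(5t) - C_2te^(5t) + 2C_2e^(5t)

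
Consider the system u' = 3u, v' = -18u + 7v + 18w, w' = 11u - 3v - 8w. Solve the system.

Coefficient matrix A = [[3, 0, 0], [-18, 7, 18], [11, -3, -8]].
det(A - λI) = 0 gives eigenvalues λ = -2, 1, 3.
For λ=-2: eigenvector (0,2,-1).
For λ=1: eigenvector (0,3,-1).
For λ=3: eigenvector (1,0,1).
General solution: K_1e^(-2t)(0,2,-1) + K_2e^(t)(0,3,-1) + K_3e^(3t)(1,0,1).

u(t) = K_3e^(3t), v(t) = 2K_1e^(-2t) + 3K_2e^(t), w(t) = -K_1e^(-2t) - K_2e^(t) + K_3e^(3t)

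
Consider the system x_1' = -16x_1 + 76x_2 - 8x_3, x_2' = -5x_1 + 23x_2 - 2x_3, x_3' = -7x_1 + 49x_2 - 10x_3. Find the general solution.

x_1(t) = 4K_1e^(-3t) + 8K_2e^(-4t) + 3K_3e^(4t), x_2(t) = K_1e^(-3t) + 2K_2e^(-4t) + K_3e^(4t), x_3(t) = 3K_1e^(-3t) + 7K_2e^(-4t) + 2K_3e^(4t)

Coefficient matrix A = [[-16, 76, -8], [-5, 23, -2], [-7, 49, -10]].
det(A - λI) = 0 gives eigenvalues λ = -3, -4, 4.
For λ=-3: eigenvector (4,1,3).
For λ=-4: eigenvector (8,2,7).
For λ=4: eigenvector (3,1,2).
General solution: K_1e^(-3t)(4,1,3) + K_2e^(-4t)(8,2,7) + K_3e^(4t)(3,1,2).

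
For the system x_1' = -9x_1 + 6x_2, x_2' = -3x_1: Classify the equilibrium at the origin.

A = [[-9,6],[-3,0]]; det(A-λI) = λ^2 + 9λ + 18.
λ = -6, -3: both negative.

stable node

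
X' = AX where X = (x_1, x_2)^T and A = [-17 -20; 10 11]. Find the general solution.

x_1(t) = 3c_1e^(-3t)sin(2t) + c_1e^(-3t)cos(2t) + c_2e^(-3t)sin(2t) - 3c_2e^(-3t)cos(2t), x_2(t) = -2c_1e^(-3t)sin(2t) - c_1e^(-3t)cos(2t) - c_2e^(-3t)sin(2t) + 2c_2e^(-3t)cos(2t)

Coefficient matrix A = [[-17, -20], [10, 11]].
Characteristic polynomial det(A - λI) = λ^2 + 6λ + 13 = 0.
Eigenvalues λ = -3 ± 2i (complex conjugate pair).
For λ=-3+2i: an eigenvector is (1,-1) - i(3,-2) = (1 - 3i, -1 + 2i).
A real fundamental pair from Re and Im of e^((-3+2i)t)v: X_1 = e^(-3t)(cos(2t)·(1,-1) + sin(2t)·(3,-2)), X_2 = e^(-3t)(sin(2t)·(1,-1) - cos(2t)·(3,-2)).
General solution: c_1X_1 + c_2X_2.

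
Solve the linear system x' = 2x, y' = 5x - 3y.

x(t) = -C_2e^(2t), y(t) = C_1e^(-3t) - C_2e^(2t)

Coefficient matrix A = [[2, 0], [5, -3]].
Characteristic polynomial det(A - λI) = λ^2 + λ - 6 = 0.
Eigenvalues λ = -3, 2.
For λ=-3: (A-λI) row 1 is [5, 0], so an eigenvector is (0, 1).
For λ=2: (A-λI) row 2 is [5, -5], so an eigenvector is (-1, -1).
General solution: C_1e^(-3t)(0,1) + C_2e^(2t)(-1,-1).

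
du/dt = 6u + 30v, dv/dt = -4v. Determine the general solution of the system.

Coefficient matrix A = [[6, 30], [0, -4]].
Characteristic polynomial det(A - λI) = λ^2 - 2λ - 24 = 0.
Eigenvalues λ = 6, -4.
For λ=6: (A-λI) row 1 is [0, 30], so an eigenvector is (1, 0).
For λ=-4: (A-λI) row 1 is [10, 30], so an eigenvector is (3, -1).
General solution: K_1e^(6t)(1,0) + K_2e^(-4t)(3,-1).

u(t) = K_1e^(6t) + 3K_2e^(-4t), v(t) = -K_2e^(-4t)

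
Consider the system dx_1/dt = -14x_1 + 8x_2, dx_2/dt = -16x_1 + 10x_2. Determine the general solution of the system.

Coefficient matrix A = [[-14, 8], [-16, 10]].
Characteristic polynomial det(A - λI) = λ^2 + 4λ - 12 = 0.
Eigenvalues λ = -6, 2.
For λ=-6: (A-λI) row 1 is [-8, 8], so an eigenvector is (1, 1).
For λ=2: (A-λI) row 1 is [-16, 8], so an eigenvector is (1, 2).
General solution: c_1e^(-6t)(1,1) + c_2e^(2t)(1,2).

x_1(t) = c_1e^(-6t) + c_2e^(2t), x_2(t) = c_1e^(-6t) + 2c_2e^(2t)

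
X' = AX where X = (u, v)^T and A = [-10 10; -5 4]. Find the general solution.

u(t) = -K_1e^(-3t)sin(t) + 3K_1e^(-3t)cos(t) + 3K_2e^(-3t)sin(t) + K_2e^(-3t)cos(t), v(t) = -K_1e^(-3t)sin(t) + 2K_1e^(-3t)cos(t) + 2K_2e^(-3t)sin(t) + K_2e^(-3t)cos(t)

Coefficient matrix A = [[-10, 10], [-5, 4]].
Characteristic polynomial det(A - λI) = λ^2 + 6λ + 10 = 0.
Eigenvalues λ = -3 ± i (complex conjugate pair).
For λ=-3+i: an eigenvector is (3,2) - i(-1,-1) = (3 + i, 2 + i).
A real fundamental pair from Re and Im of e^((-3+i)t)v: X_1 = e^(-3t)(cos(t)·(3,2) + sin(t)·(-1,-1)), X_2 = e^(-3t)(sin(t)·(3,2) - cos(t)·(-1,-1)).
General solution: K_1X_1 + K_2X_2.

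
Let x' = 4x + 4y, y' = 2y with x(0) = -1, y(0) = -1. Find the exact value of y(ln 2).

-4

A = [[4,4],[0,2]]; eigenvalues λ = 2, 4.
Eigenvectors: (-2,1) for λ=2, (1,0) for λ=4.
From the initial condition, c_1 = -1, c_2 = -3.
y(ln 2) = (-1)(2^2)(1) + (-3)(2^4)(0) = -4.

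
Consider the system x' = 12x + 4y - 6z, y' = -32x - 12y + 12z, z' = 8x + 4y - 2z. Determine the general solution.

x(t) = -2C_1e^(-4t) + C_2e^(4t) + C_3e^(-2t), y(t) = 5C_1e^(-4t) - 2C_2e^(4t) - 2C_3e^(-2t), z(t) = -2C_1e^(-4t) + C_3e^(-2t)

Coefficient matrix A = [[12, 4, -6], [-32, -12, 12], [8, 4, -2]].
det(A - λI) = 0 gives eigenvalues λ = -4, 4, -2.
For λ=-4: eigenvector (-2,5,-2).
For λ=4: eigenvector (1,-2,0).
For λ=-2: eigenvector (1,-2,1).
General solution: C_1e^(-4t)(-2,5,-2) + C_2e^(4t)(1,-2,0) + C_3e^(-2t)(1,-2,1).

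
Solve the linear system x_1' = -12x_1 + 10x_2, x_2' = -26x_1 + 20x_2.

Coefficient matrix A = [[-12, 10], [-26, 20]].
Characteristic polynomial det(A - λI) = λ^2 - 8λ + 20 = 0.
Eigenvalues λ = 4 ± 2i (complex conjugate pair).
For λ=4+2i: an eigenvector is (-1,-2) - i(-2,-3) = (-1 + 2i, -2 + 3i).
A real fundamental pair from Re and Im of e^((4+2i)t)v: X_1 = e^(4t)(cos(2t)·(-1,-2) + sin(2t)·(-2,-3)), X_2 = e^(4t)(sin(2t)·(-1,-2) - cos(2t)·(-2,-3)).
General solution: c_1X_1 + c_2X_2.

x_1(t) = -2c_1e^(4t)sin(2t) - c_1e^(4t)cos(2t) - c_2e^(4t)sin(2t) + 2c_2e^(4t)cos(2t), x_2(t) = -3c_1e^(4t)sin(2t) - 2c_1e^(4t)cos(2t) - 2c_2e^(4t)sin(2t) + 3c_2e^(4t)cos(2t)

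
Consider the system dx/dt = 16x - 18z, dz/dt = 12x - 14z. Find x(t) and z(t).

Coefficient matrix A = [[16, -18], [12, -14]].
Characteristic polynomial det(A - λI) = λ^2 - 2λ - 8 = 0.
Eigenvalues λ = -2, 4.
For λ=-2: (A-λI) row 1 is [18, -18], so an eigenvector is (1, 1).
For λ=4: (A-λI) row 1 is [12, -18], so an eigenvector is (3, 2).
General solution: c_1e^(-2t)(1,1) + c_2e^(4t)(3,2).

x(t) = c_1e^(-2t) + 3c_2e^(4t), z(t) = c_1e^(-2t) + 2c_2e^(4t)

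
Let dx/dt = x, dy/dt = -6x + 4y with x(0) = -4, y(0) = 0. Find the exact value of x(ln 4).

-16

A = [[1,0],[-6,4]]; eigenvalues λ = 4, 1.
Eigenvectors: (0,-1) for λ=4, (1,2) for λ=1.
From the initial condition, c_1 = -8, c_2 = -4.
x(ln 4) = (-8)(4^4)(0) + (-4)(4^1)(1) = -16.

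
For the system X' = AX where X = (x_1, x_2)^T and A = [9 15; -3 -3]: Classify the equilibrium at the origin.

A = [[9,15],[-3,-3]]; det(A-λI) = λ^2 - 6λ + 18.
λ = 3 ± 3i: positive real part.

unstable spiral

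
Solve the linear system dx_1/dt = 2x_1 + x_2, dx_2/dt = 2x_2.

Coefficient matrix A = [[2, 1], [0, 2]].
Characteristic polynomial det(A - λI) = λ^2 - 4λ + 4 = 0.
Single eigenvalue λ = 2 with algebraic multiplicity 2.
Eigenvector v = (1,0); generalized eigenvector w with (A-λI)w=v is (-2,1).
General solution: e^(2t)[c_1·v + c_2·(t·v + w)].

x_1(t) = c_1e^(2t) + c_2te^(2t) - 2c_2e^(2t), x_2(t) = c_2e^(2t)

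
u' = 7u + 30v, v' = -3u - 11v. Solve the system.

Coefficient matrix A = [[7, 30], [-3, -11]].
Characteristic polynomial det(A - λI) = λ^2 + 4λ + 13 = 0.
Eigenvalues λ = -2 ± 3i (complex conjugate pair).
For λ=-2+3i: an eigenvector is (-3,1) - i(1,0) = (-3 - i, 1).
A real fundamental pair from Re and Im of e^((-2+3i)t)v: X_1 = e^(-2t)(cos(3t)·(-3,1) + sin(3t)·(1,0)), X_2 = e^(-2t)(sin(3t)·(-3,1) - cos(3t)·(1,0)).
General solution: K_1X_1 + K_2X_2.

u(t) = K_1e^(-2t)sin(3t) - 3K_1e^(-2t)cos(3t) - 3K_2e^(-2t)sin(3t) - K_2e^(-2t)cos(3t), v(t) = K_1e^(-2t)cos(3t) + K_2e^(-2t)sin(3t)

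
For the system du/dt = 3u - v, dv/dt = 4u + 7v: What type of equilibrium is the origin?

unstable improper node

A = [[3,-1],[4,7]]; det(A-λI) = λ^2 - 10λ + 25.
repeated λ = 5 with a single eigenvector.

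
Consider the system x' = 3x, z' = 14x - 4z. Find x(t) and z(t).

x(t) = c_2e^(3t), z(t) = c_1e^(-4t) + 2c_2e^(3t)

Coefficient matrix A = [[3, 0], [14, -4]].
Characteristic polynomial det(A - λI) = λ^2 + λ - 12 = 0.
Eigenvalues λ = -4, 3.
For λ=-4: (A-λI) row 1 is [7, 0], so an eigenvector is (0, 1).
For λ=3: (A-λI) row 2 is [14, -7], so an eigenvector is (1, 2).
General solution: c_1e^(-4t)(0,1) + c_2e^(3t)(1,2).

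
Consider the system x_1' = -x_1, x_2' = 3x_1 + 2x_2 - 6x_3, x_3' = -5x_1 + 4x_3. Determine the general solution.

Coefficient matrix A = [[-1, 0, 0], [3, 2, -6], [-5, 0, 4]].
det(A - λI) = 0 gives eigenvalues λ = -1, 2, 4.
For λ=-1: eigenvector (-1,-1,-1).
For λ=2: eigenvector (0,1,0).
For λ=4: eigenvector (0,-3,1).
General solution: K_1e^(-t)(-1,-1,-1) + K_2e^(2t)(0,1,0) + K_3e^(4t)(0,-3,1).

x_1(t) = -K_1e^(-t), x_2(t) = -K_1e^(-t) + K_2e^(2t) - 3K_3e^(4t), x_3(t) = -K_1e^(-t) + K_3e^(4t)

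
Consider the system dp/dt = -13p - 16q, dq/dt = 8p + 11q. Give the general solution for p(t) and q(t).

Coefficient matrix A = [[-13, -16], [8, 11]].
Characteristic polynomial det(A - λI) = λ^2 + 2λ - 15 = 0.
Eigenvalues λ = -5, 3.
For λ=-5: (A-λI) row 1 is [-8, -16], so an eigenvector is (2, -1).
For λ=3: (A-λI) row 1 is [-16, -16], so an eigenvector is (-1, 1).
General solution: c_1e^(-5t)(2,-1) + c_2e^(3t)(-1,1).

p(t) = 2c_1e^(-5t) - c_2e^(3t), q(t) = -c_1e^(-5t) + c_2e^(3t)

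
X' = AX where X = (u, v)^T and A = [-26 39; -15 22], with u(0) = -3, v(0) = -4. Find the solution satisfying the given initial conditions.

u(t) = -28e^(-2t)sin(3t) - 3e^(-2t)cos(3t), v(t) = -17e^(-2t)sin(3t) - 4e^(-2t)cos(3t)

Coefficient matrix A = [[-26, 39], [-15, 22]].
Characteristic polynomial det(A - λI) = λ^2 + 4λ + 13 = 0.
Eigenvalues λ = -2 ± 3i (complex conjugate pair).
For λ=-2+3i: an eigenvector is (-3,-2) - i(-2,-1) = (-3 + 2i, -2 + i).
A real fundamental pair from Re and Im of e^((-2+3i)t)v: X_1 = e^(-2t)(cos(3t)·(-3,-2) + sin(3t)·(-2,-1)), X_2 = e^(-2t)(sin(3t)·(-3,-2) - cos(3t)·(-2,-1)).
General solution: c_1X_1 + c_2X_2.
Applying u(0)=-3, v(0)=-4 gives c_1=5, c_2=6.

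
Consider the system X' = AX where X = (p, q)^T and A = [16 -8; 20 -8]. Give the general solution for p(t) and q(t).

p(t) = -K_1e^(4t)sin(4t) - K_1e^(4t)cos(4t) - K_2e^(4t)sin(4t) + K_2e^(4t)cos(4t), q(t) = -2K_1e^(4t)sin(4t) - K_1e^(4t)cos(4t) - K_2e^(4t)sin(4t) + 2K_2e^(4t)cos(4t)

Coefficient matrix A = [[16, -8], [20, -8]].
Characteristic polynomial det(A - λI) = λ^2 - 8λ + 32 = 0.
Eigenvalues λ = 4 ± 4i (complex conjugate pair).
For λ=4+4i: an eigenvector is (-1,-1) - i(-1,-2) = (-1 + i, -1 + 2i).
A real fundamental pair from Re and Im of e^((4+4i)t)v: X_1 = e^(4t)(cos(4t)·(-1,-1) + sin(4t)·(-1,-2)), X_2 = e^(4t)(sin(4t)·(-1,-1) - cos(4t)·(-1,-2)).
General solution: K_1X_1 + K_2X_2.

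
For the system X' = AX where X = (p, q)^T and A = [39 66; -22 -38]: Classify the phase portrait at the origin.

saddle

A = [[39,66],[-22,-38]]; det(A-λI) = λ^2 - λ - 30.
λ = -5, 6: opposite signs.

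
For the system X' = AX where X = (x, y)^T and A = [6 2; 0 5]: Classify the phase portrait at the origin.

unstable node

A = [[6,2],[0,5]]; det(A-λI) = λ^2 - 11λ + 30.
λ = 5, 6: both positive.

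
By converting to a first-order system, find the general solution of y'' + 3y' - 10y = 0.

Let x_1 = y, x_2 = y'. Then x_1' = x_2 and x_2' = 10x_1 - 3x_2.
A = [[0,1],[10,-3]]; det(A-λI) = λ^2 + 3λ - 10.
Eigenvalues λ = -5, 2 with eigenvectors (1,-5), (1,2).

y(t) = K_1e^(-5t) + K_2e^(2t)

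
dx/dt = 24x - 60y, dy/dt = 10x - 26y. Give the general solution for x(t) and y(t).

Coefficient matrix A = [[24, -60], [10, -26]].
Characteristic polynomial det(A - λI) = λ^2 + 2λ - 24 = 0.
Eigenvalues λ = -6, 4.
For λ=-6: (A-λI) row 1 is [30, -60], so an eigenvector is (2, 1).
For λ=4: (A-λI) row 1 is [20, -60], so an eigenvector is (3, 1).
General solution: K_1e^(-6t)(2,1) + K_2e^(4t)(3,1).

x(t) = 2K_1e^(-6t) + 3K_2e^(4t), y(t) = K_1e^(-6t) + K_2e^(4t)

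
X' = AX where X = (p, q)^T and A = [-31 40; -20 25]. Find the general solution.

p(t) = 3K_1e^(-3t)sin(4t) + K_1e^(-3t)cos(4t) + K_2e^(-3t)sin(4t) - 3K_2e^(-3t)cos(4t), q(t) = 2K_1e^(-3t)sin(4t) + K_1e^(-3t)cos(4t) + K_2e^(-3t)sin(4t) - 2K_2e^(-3t)cos(4t)

Coefficient matrix A = [[-31, 40], [-20, 25]].
Characteristic polynomial det(A - λI) = λ^2 + 6λ + 25 = 0.
Eigenvalues λ = -3 ± 4i (complex conjugate pair).
For λ=-3+4i: an eigenvector is (1,1) - i(3,2) = (1 - 3i, 1 - 2i).
A real fundamental pair from Re and Im of e^((-3+4i)t)v: X_1 = e^(-3t)(cos(4t)·(1,1) + sin(4t)·(3,2)), X_2 = e^(-3t)(sin(4t)·(1,1) - cos(4t)·(3,2)).
General solution: K_1X_1 + K_2X_2.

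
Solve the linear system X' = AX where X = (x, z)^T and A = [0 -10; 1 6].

x(t) = 3C_1e^(3t)sin(t) - C_1e^(3t)cos(t) - C_2e^(3t)sin(t) - 3C_2e^(3t)cos(t), z(t) = -C_1e^(3t)sin(t) + C_2e^(3t)cos(t)

Coefficient matrix A = [[0, -10], [1, 6]].
Characteristic polynomial det(A - λI) = λ^2 - 6λ + 10 = 0.
Eigenvalues λ = 3 ± i (complex conjugate pair).
For λ=3+i: an eigenvector is (-1,0) - i(3,-1) = (-1 - 3i, 0 + i).
A real fundamental pair from Re and Im of e^((3+i)t)v: X_1 = e^(3t)(cos(t)·(-1,0) + sin(t)·(3,-1)), X_2 = e^(3t)(sin(t)·(-1,0) - cos(t)·(3,-1)).
General solution: C_1X_1 + C_2X_2.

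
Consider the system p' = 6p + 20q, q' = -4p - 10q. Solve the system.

Coefficient matrix A = [[6, 20], [-4, -10]].
Characteristic polynomial det(A - λI) = λ^2 + 4λ + 20 = 0.
Eigenvalues λ = -2 ± 4i (complex conjugate pair).
For λ=-2+4i: an eigenvector is (1,0) - i(2,-1) = (1 - 2i, 0 + i).
A real fundamental pair from Re and Im of e^((-2+4i)t)v: X_1 = e^(-2t)(cos(4t)·(1,0) + sin(4t)·(2,-1)), X_2 = e^(-2t)(sin(4t)·(1,0) - cos(4t)·(2,-1)).
General solution: K_1X_1 + K_2X_2.

p(t) = 2K_1e^(-2t)sin(4t) + K_1e^(-2t)cos(4t) + K_2e^(-2t)sin(4t) - 2K_2e^(-2t)cos(4t), q(t) = -K_1e^(-2t)sin(4t) + K_2e^(-2t)cos(4t)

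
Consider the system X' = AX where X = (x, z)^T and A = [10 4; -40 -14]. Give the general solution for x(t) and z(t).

Coefficient matrix A = [[10, 4], [-40, -14]].
Characteristic polynomial det(A - λI) = λ^2 + 4λ + 20 = 0.
Eigenvalues λ = -2 ± 4i (complex conjugate pair).
For λ=-2+4i: an eigenvector is (1,-3) - i(0,-1) = (1, -3 + i).
A real fundamental pair from Re and Im of e^((-2+4i)t)v: X_1 = e^(-2t)(cos(4t)·(1,-3) + sin(4t)·(0,-1)), X_2 = e^(-2t)(sin(4t)·(1,-3) - cos(4t)·(0,-1)).
General solution: K_1X_1 + K_2X_2.

x(t) = K_1e^(-2t)cos(4t) + K_2e^(-2t)sin(4t), z(t) = -K_1e^(-2t)sin(4t) - 3K_1e^(-2t)cos(4t) - 3K_2e^(-2t)sin(4t) + K_2e^(-2t)cos(4t)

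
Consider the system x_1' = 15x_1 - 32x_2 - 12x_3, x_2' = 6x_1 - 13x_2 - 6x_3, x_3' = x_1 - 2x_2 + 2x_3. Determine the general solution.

x_1(t) = c_1e^(3t) + 2c_2e^(-t) - 4c_3e^(2t), x_2(t) = c_2e^(-t) - 2c_3e^(2t), x_3(t) = c_1e^(3t) + c_3e^(2t)

Coefficient matrix A = [[15, -32, -12], [6, -13, -6], [1, -2, 2]].
det(A - λI) = 0 gives eigenvalues λ = 3, -1, 2.
For λ=3: eigenvector (1,0,1).
For λ=-1: eigenvector (2,1,0).
For λ=2: eigenvector (-4,-2,1).
General solution: c_1e^(3t)(1,0,1) + c_2e^(-t)(2,1,0) + c_3e^(2t)(-4,-2,1).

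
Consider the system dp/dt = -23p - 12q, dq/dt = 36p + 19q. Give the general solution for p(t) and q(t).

Coefficient matrix A = [[-23, -12], [36, 19]].
Characteristic polynomial det(A - λI) = λ^2 + 4λ - 5 = 0.
Eigenvalues λ = -5, 1.
For λ=-5: (A-λI) row 1 is [-18, -12], so an eigenvector is (2, -3).
For λ=1: (A-λI) row 1 is [-24, -12], so an eigenvector is (1, -2).
General solution: C_1e^(-5t)(2,-3) + C_2e^(t)(1,-2).

p(t) = 2C_1e^(-5t) + C_2e^(t), q(t) = -3C_1e^(-5t) - 2C_2e^(t)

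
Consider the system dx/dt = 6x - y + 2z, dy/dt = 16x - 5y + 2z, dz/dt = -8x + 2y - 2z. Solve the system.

Coefficient matrix A = [[6, -1, 2], [16, -5, 2], [-8, 2, -2]].
det(A - λI) = 0 gives eigenvalues λ = 2, -1, -2.
For λ=2: eigenvector (1,2,-1).
For λ=-1: eigenvector (-1,-3,2).
For λ=-2: eigenvector (-1,-4,2).
General solution: C_1e^(2t)(1,2,-1) + C_2e^(-t)(-1,-3,2) + C_3e^(-2t)(-1,-4,2).

x(t) = C_1e^(2t) - C_2e^(-t) - C_3e^(-2t), y(t) = 2C_1e^(2t) - 3C_2e^(-t) - 4C_3e^(-2t), z(t) = -C_1e^(2t) + 2C_2e^(-t) + 2C_3e^(-2t)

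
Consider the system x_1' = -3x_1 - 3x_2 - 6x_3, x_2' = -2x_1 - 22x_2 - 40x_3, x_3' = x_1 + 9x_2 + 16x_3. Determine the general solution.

x_1(t) = K_1e^(-3t) + 3K_2e^(-4t), x_2(t) = 2K_1e^(-3t) + 13K_2e^(-4t) - 2K_3e^(-2t), x_3(t) = -K_1e^(-3t) - 6K_2e^(-4t) + K_3e^(-2t)

Coefficient matrix A = [[-3, -3, -6], [-2, -22, -40], [1, 9, 16]].
det(A - λI) = 0 gives eigenvalues λ = -3, -4, -2.
For λ=-3: eigenvector (1,2,-1).
For λ=-4: eigenvector (3,13,-6).
For λ=-2: eigenvector (0,-2,1).
General solution: K_1e^(-3t)(1,2,-1) + K_2e^(-4t)(3,13,-6) + K_3e^(-2t)(0,-2,1).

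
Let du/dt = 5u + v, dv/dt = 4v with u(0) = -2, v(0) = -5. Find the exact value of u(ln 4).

-5888

A = [[5,1],[0,4]]; eigenvalues λ = 5, 4.
Eigenvectors: (-1,0) for λ=5, (-1,1) for λ=4.
From the initial condition, c_1 = 7, c_2 = -5.
u(ln 4) = (7)(4^5)(-1) + (-5)(4^4)(-1) = -5888.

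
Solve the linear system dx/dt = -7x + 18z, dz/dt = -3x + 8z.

Coefficient matrix A = [[-7, 18], [-3, 8]].
Characteristic polynomial det(A - λI) = λ^2 - λ - 2 = 0.
Eigenvalues λ = -1, 2.
For λ=-1: (A-λI) row 1 is [-6, 18], so an eigenvector is (3, 1).
For λ=2: (A-λI) row 1 is [-9, 18], so an eigenvector is (-2, -1).
General solution: K_1e^(-t)(3,1) + K_2e^(2t)(-2,-1).

x(t) = 3K_1e^(-t) - 2K_2e^(2t), z(t) = K_1e^(-t) - K_2e^(2t)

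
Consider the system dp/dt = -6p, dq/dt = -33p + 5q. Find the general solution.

Coefficient matrix A = [[-6, 0], [-33, 5]].
Characteristic polynomial det(A - λI) = λ^2 + λ - 30 = 0.
Eigenvalues λ = -6, 5.
For λ=-6: (A-λI) row 2 is [-33, 11], so an eigenvector is (-1, -3).
For λ=5: (A-λI) row 1 is [-11, 0], so an eigenvector is (0, 1).
General solution: K_1e^(-6t)(-1,-3) + K_2e^(5t)(0,1).

p(t) = -K_1e^(-6t), q(t) = -3K_1e^(-6t) + K_2e^(5t)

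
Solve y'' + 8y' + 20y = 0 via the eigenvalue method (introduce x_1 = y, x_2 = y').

y(t) = C_1e^(-4t)cos(2t) + C_2e^(-4t)sin(2t)

Let x_1 = y, x_2 = y'. Then x_1' = x_2 and x_2' = -20x_1 - 8x_2.
A = [[0,1],[-20,-8]]; det(A-λI) = λ^2 + 8λ + 20.
Eigenvalues λ = -4 ± 2i.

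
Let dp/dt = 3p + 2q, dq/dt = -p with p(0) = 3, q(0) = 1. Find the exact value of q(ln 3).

A = [[3,2],[-1,0]]; eigenvalues λ = 2, 1.
Eigenvectors: (-2,1) for λ=2, (1,-1) for λ=1.
From the initial condition, c_1 = -4, c_2 = -5.
q(ln 3) = (-4)(3^2)(1) + (-5)(3^1)(-1) = -21.

-21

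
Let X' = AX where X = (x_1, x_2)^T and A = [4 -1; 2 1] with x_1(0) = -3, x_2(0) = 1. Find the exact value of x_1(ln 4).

-384

A = [[4,-1],[2,1]]; eigenvalues λ = 3, 2.
Eigenvectors: (-1,-1) for λ=3, (-1,-2) for λ=2.
From the initial condition, c_1 = 7, c_2 = -4.
x_1(ln 4) = (7)(4^3)(-1) + (-4)(4^2)(-1) = -384.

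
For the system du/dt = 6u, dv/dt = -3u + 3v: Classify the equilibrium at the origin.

A = [[6,0],[-3,3]]; det(A-λI) = λ^2 - 9λ + 18.
λ = 3, 6: both positive.

unstable node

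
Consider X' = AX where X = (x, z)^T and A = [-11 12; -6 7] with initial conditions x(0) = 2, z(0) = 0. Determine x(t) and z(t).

x(t) = -2e^(t) + 4e^(-5t), z(t) = -2e^(t) + 2e^(-5t)

Coefficient matrix A = [[-11, 12], [-6, 7]].
Characteristic polynomial det(A - λI) = λ^2 + 4λ - 5 = 0.
Eigenvalues λ = -5, 1.
For λ=-5: (A-λI) row 1 is [-6, 12], so an eigenvector is (-2, -1).
For λ=1: (A-λI) row 1 is [-12, 12], so an eigenvector is (-1, -1).
General solution: K_1e^(-5t)(-2,-1) + K_2e^(t)(-1,-1).
Applying x(0)=2, z(0)=0 gives K_1=-2, K_2=2.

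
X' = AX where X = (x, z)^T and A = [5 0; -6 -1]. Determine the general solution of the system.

x(t) = K_2e^(5t), z(t) = K_1e^(-t) - K_2e^(5t)

Coefficient matrix A = [[5, 0], [-6, -1]].
Characteristic polynomial det(A - λI) = λ^2 - 4λ - 5 = 0.
Eigenvalues λ = -1, 5.
For λ=-1: (A-λI) row 1 is [6, 0], so an eigenvector is (0, 1).
For λ=5: (A-λI) row 2 is [-6, -6], so an eigenvector is (1, -1).
General solution: K_1e^(-t)(0,1) + K_2e^(5t)(1,-1).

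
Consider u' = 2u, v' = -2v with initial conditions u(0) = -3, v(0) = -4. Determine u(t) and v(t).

Coefficient matrix A = [[2, 0], [0, -2]].
Characteristic polynomial det(A - λI) = λ^2 - 4 = 0.
Eigenvalues λ = -2, 2.
For λ=-2: (A-λI) row 1 is [4, 0], so an eigenvector is (0, 1).
For λ=2: (A-λI) row 2 is [0, -4], so an eigenvector is (-1, 0).
General solution: c_1e^(-2t)(0,1) + c_2e^(2t)(-1,0).
Applying u(0)=-3, v(0)=-4 gives c_1=-4, c_2=3.

u(t) = -3e^(2t), v(t) = -4e^(-2t)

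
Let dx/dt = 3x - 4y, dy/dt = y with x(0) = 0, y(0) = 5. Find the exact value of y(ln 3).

15

A = [[3,-4],[0,1]]; eigenvalues λ = 3, 1.
Eigenvectors: (-1,0) for λ=3, (-2,-1) for λ=1.
From the initial condition, c_1 = 10, c_2 = -5.
y(ln 3) = (10)(3^3)(0) + (-5)(3^1)(-1) = 15.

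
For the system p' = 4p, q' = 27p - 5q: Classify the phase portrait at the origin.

saddle

A = [[4,0],[27,-5]]; det(A-λI) = λ^2 + λ - 20.
λ = -5, 4: opposite signs.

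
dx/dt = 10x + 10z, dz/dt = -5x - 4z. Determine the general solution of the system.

Coefficient matrix A = [[10, 10], [-5, -4]].
Characteristic polynomial det(A - λI) = λ^2 - 6λ + 10 = 0.
Eigenvalues λ = 3 ± i (complex conjugate pair).
For λ=3+i: an eigenvector is (1,-1) - i(-3,2) = (1 + 3i, -1 - 2i).
A real fundamental pair from Re and Im of e^((3+i)t)v: X_1 = e^(3t)(cos(t)·(1,-1) + sin(t)·(-3,2)), X_2 = e^(3t)(sin(t)·(1,-1) - cos(t)·(-3,2)).
General solution: C_1X_1 + C_2X_2.

x(t) = -3C_1e^(3t)sin(t) + C_1e^(3t)cos(t) + C_2e^(3t)sin(t) + 3C_2e^(3t)cos(t), z(t) = 2C_1e^(3t)sin(t) - C_1e^(3t)cos(t) - C_2e^(3t)sin(t) - 2C_2e^(3t)cos(t)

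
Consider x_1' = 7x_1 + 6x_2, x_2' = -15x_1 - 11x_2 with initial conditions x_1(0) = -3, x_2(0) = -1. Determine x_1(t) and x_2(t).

Coefficient matrix A = [[7, 6], [-15, -11]].
Characteristic polynomial det(A - λI) = λ^2 + 4λ + 13 = 0.
Eigenvalues λ = -2 ± 3i (complex conjugate pair).
For λ=-2+3i: an eigenvector is (-1,2) - i(1,-1) = (-1 - i, 2 + i).
A real fundamental pair from Re and Im of e^((-2+3i)t)v: X_1 = e^(-2t)(cos(3t)·(-1,2) + sin(3t)·(1,-1)), X_2 = e^(-2t)(sin(3t)·(-1,2) - cos(3t)·(1,-1)).
General solution: c_1X_1 + c_2X_2.
Applying x_1(0)=-3, x_2(0)=-1 gives c_1=-4, c_2=7.

x_1(t) = -11e^(-2t)sin(3t) - 3e^(-2t)cos(3t), x_2(t) = 18e^(-2t)sin(3t) - e^(-2t)cos(3t)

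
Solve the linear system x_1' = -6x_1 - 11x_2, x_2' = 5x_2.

Coefficient matrix A = [[-6, -11], [0, 5]].
Characteristic polynomial det(A - λI) = λ^2 + λ - 30 = 0.
Eigenvalues λ = 5, -6.
For λ=5: (A-λI) row 1 is [-11, -11], so an eigenvector is (-1, 1).
For λ=-6: (A-λI) row 1 is [0, -11], so an eigenvector is (-1, 0).
General solution: c_1e^(5t)(-1,1) + c_2e^(-6t)(-1,0).

x_1(t) = -c_1e^(5t) - c_2e^(-6t), x_2(t) = c_1e^(5t)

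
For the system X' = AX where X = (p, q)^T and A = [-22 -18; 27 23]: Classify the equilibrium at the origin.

saddle

A = [[-22,-18],[27,23]]; det(A-λI) = λ^2 - λ - 20.
λ = -4, 5: opposite signs.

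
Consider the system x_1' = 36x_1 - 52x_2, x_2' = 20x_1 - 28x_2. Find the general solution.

Coefficient matrix A = [[36, -52], [20, -28]].
Characteristic polynomial det(A - λI) = λ^2 - 8λ + 32 = 0.
Eigenvalues λ = 4 ± 4i (complex conjugate pair).
For λ=4+4i: an eigenvector is (-2,-1) - i(-3,-2) = (-2 + 3i, -1 + 2i).
A real fundamental pair from Re and Im of e^((4+4i)t)v: X_1 = e^(4t)(cos(4t)·(-2,-1) + sin(4t)·(-3,-2)), X_2 = e^(4t)(sin(4t)·(-2,-1) - cos(4t)·(-3,-2)).
General solution: C_1X_1 + C_2X_2.

x_1(t) = -3C_1e^(4t)sin(4t) - 2C_1e^(4t)cos(4t) - 2C_2e^(4t)sin(4t) + 3C_2e^(4t)cos(4t), x_2(t) = -2C_1e^(4t)sin(4t) - C_1e^(4t)cos(4t) - C_2e^(4t)sin(4t) + 2C_2e^(4t)cos(4t)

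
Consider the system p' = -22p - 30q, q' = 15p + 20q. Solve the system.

p(t) = -3C_1e^(-t)sin(3t) - C_1e^(-t)cos(3t) - C_2e^(-t)sin(3t) + 3C_2e^(-t)cos(3t), q(t) = 2C_1e^(-t)sin(3t) + C_1e^(-t)cos(3t) + C_2e^(-t)sin(3t) - 2C_2e^(-t)cos(3t)

Coefficient matrix A = [[-22, -30], [15, 20]].
Characteristic polynomial det(A - λI) = λ^2 + 2λ + 10 = 0.
Eigenvalues λ = -1 ± 3i (complex conjugate pair).
For λ=-1+3i: an eigenvector is (-1,1) - i(-3,2) = (-1 + 3i, 1 - 2i).
A real fundamental pair from Re and Im of e^((-1+3i)t)v: X_1 = e^(-t)(cos(3t)·(-1,1) + sin(3t)·(-3,2)), X_2 = e^(-t)(sin(3t)·(-1,1) - cos(3t)·(-3,2)).
General solution: C_1X_1 + C_2X_2.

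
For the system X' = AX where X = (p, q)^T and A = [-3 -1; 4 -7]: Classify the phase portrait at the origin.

stable improper node

A = [[-3,-1],[4,-7]]; det(A-λI) = λ^2 + 10λ + 25.
repeated λ = -5 with a single eigenvector.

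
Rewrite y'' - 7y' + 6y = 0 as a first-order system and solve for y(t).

y(t) = C_1e^(t) + C_2e^(6t)

Let x_1 = y, x_2 = y'. Then x_1' = x_2 and x_2' = -6x_1 + 7x_2.
A = [[0,1],[-6,7]]; det(A-λI) = λ^2 - 7λ + 6.
Eigenvalues λ = 1, 6 with eigenvectors (1,1), (1,6).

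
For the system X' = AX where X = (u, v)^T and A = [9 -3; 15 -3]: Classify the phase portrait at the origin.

A = [[9,-3],[15,-3]]; det(A-λI) = λ^2 - 6λ + 18.
λ = 3 ± 3i: positive real part.

unstable spiral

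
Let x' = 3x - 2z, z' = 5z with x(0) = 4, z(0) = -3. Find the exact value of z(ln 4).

-3072

A = [[3,-2],[0,5]]; eigenvalues λ = 3, 5.
Eigenvectors: (-1,0) for λ=3, (-1,1) for λ=5.
From the initial condition, c_1 = -1, c_2 = -3.
z(ln 4) = (-1)(4^3)(0) + (-3)(4^5)(1) = -3072.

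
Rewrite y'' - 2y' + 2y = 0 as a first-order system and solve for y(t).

Let x_1 = y, x_2 = y'. Then x_1' = x_2 and x_2' = -2x_1 + 2x_2.
A = [[0,1],[-2,2]]; det(A-λI) = λ^2 - 2λ + 2.
Eigenvalues λ = 1 ± i.

y(t) = c_1e^(t)cos(t) + c_2e^(t)sin(t)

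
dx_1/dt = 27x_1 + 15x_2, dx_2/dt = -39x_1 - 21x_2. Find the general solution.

x_1(t) = 2c_1e^(3t)sin(3t) - c_1e^(3t)cos(3t) - c_2e^(3t)sin(3t) - 2c_2e^(3t)cos(3t), x_2(t) = -3c_1e^(3t)sin(3t) + 2c_1e^(3t)cos(3t) + 2c_2e^(3t)sin(3t) + 3c_2e^(3t)cos(3t)

Coefficient matrix A = [[27, 15], [-39, -21]].
Characteristic polynomial det(A - λI) = λ^2 - 6λ + 18 = 0.
Eigenvalues λ = 3 ± 3i (complex conjugate pair).
For λ=3+3i: an eigenvector is (-1,2) - i(2,-3) = (-1 - 2i, 2 + 3i).
A real fundamental pair from Re and Im of e^((3+3i)t)v: X_1 = e^(3t)(cos(3t)·(-1,2) + sin(3t)·(2,-3)), X_2 = e^(3t)(sin(3t)·(-1,2) - cos(3t)·(2,-3)).
General solution: c_1X_1 + c_2X_2.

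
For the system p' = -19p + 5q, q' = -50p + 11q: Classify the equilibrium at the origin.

stable spiral

A = [[-19,5],[-50,11]]; det(A-λI) = λ^2 + 8λ + 41.
λ = -4 ± 5i: negative real part.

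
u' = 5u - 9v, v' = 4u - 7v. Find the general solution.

Coefficient matrix A = [[5, -9], [4, -7]].
Characteristic polynomial det(A - λI) = λ^2 + 2λ + 1 = 0.
Single eigenvalue λ = -1 with algebraic multiplicity 2.
Eigenvector v = (-3,-2); generalized eigenvector w with (A-λI)w=v is (-2,-1).
General solution: e^(-t)[K_1·v + K_2·(t·v + w)].

u(t) = -3K_1e^(-t) - 3K_2te^(-t) - 2K_2e^(-t), v(t) = -2K_1e^(-t) - 2K_2te^(-t) - K_2e^(-t)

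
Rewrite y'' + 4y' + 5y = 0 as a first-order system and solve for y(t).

Let x_1 = y, x_2 = y'. Then x_1' = x_2 and x_2' = -5x_1 - 4x_2.
A = [[0,1],[-5,-4]]; det(A-λI) = λ^2 + 4λ + 5.
Eigenvalues λ = -2 ± i.

y(t) = C_1e^(-2t)cos(t) + C_2e^(-2t)sin(t)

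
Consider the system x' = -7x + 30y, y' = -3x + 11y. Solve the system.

x(t) = C_1e^(2t)sin(3t) + 3C_1e^(2t)cos(3t) + 3C_2e^(2t)sin(3t) - C_2e^(2t)cos(3t), y(t) = C_1e^(2t)cos(3t) + C_2e^(2t)sin(3t)

Coefficient matrix A = [[-7, 30], [-3, 11]].
Characteristic polynomial det(A - λI) = λ^2 - 4λ + 13 = 0.
Eigenvalues λ = 2 ± 3i (complex conjugate pair).
For λ=2+3i: an eigenvector is (3,1) - i(1,0) = (3 - i, 1).
A real fundamental pair from Re and Im of e^((2+3i)t)v: X_1 = e^(2t)(cos(3t)·(3,1) + sin(3t)·(1,0)), X_2 = e^(2t)(sin(3t)·(3,1) - cos(3t)·(1,0)).
General solution: C_1X_1 + C_2X_2.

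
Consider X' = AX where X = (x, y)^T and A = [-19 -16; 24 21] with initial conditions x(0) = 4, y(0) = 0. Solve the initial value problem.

Coefficient matrix A = [[-19, -16], [24, 21]].
Characteristic polynomial det(A - λI) = λ^2 - 2λ - 15 = 0.
Eigenvalues λ = 5, -3.
For λ=5: (A-λI) row 1 is [-24, -16], so an eigenvector is (2, -3).
For λ=-3: (A-λI) row 1 is [-16, -16], so an eigenvector is (1, -1).
General solution: K_1e^(5t)(2,-3) + K_2e^(-3t)(1,-1).
Applying x(0)=4, y(0)=0 gives K_1=-4, K_2=12.

x(t) = -8e^(5t) + 12e^(-3t), y(t) = 12e^(5t) - 12e^(-3t)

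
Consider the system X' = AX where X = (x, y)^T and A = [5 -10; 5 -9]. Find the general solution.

x(t) = -K_1e^(-2t)sin(t) - 3K_1e^(-2t)cos(t) - 3K_2e^(-2t)sin(t) + K_2e^(-2t)cos(t), y(t) = -K_1e^(-2t)sin(t) - 2K_1e^(-2t)cos(t) - 2K_2e^(-2t)sin(t) + K_2e^(-2t)cos(t)

Coefficient matrix A = [[5, -10], [5, -9]].
Characteristic polynomial det(A - λI) = λ^2 + 4λ + 5 = 0.
Eigenvalues λ = -2 ± i (complex conjugate pair).
For λ=-2+i: an eigenvector is (-3,-2) - i(-1,-1) = (-3 + i, -2 + i).
A real fundamental pair from Re and Im of e^((-2+i)t)v: X_1 = e^(-2t)(cos(t)·(-3,-2) + sin(t)·(-1,-1)), X_2 = e^(-2t)(sin(t)·(-3,-2) - cos(t)·(-1,-1)).
General solution: K_1X_1 + K_2X_2.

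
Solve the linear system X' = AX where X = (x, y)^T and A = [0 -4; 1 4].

x(t) = 2C_1e^(2t) + 2C_2te^(2t) + 3C_2e^(2t), y(t) = -C_1e^(2t) - C_2te^(2t) - 2C_2e^(2t)

Coefficient matrix A = [[0, -4], [1, 4]].
Characteristic polynomial det(A - λI) = λ^2 - 4λ + 4 = 0.
Single eigenvalue λ = 2 with algebraic multiplicity 2.
Eigenvector v = (2,-1); generalized eigenvector w with (A-λI)w=v is (3,-2).
General solution: e^(2t)[C_1·v + C_2·(t·v + w)].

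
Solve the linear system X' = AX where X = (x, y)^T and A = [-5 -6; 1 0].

x(t) = -3C_1e^(-3t) - 2C_2e^(-2t), y(t) = C_1e^(-3t) + C_2e^(-2t)

Coefficient matrix A = [[-5, -6], [1, 0]].
Characteristic polynomial det(A - λI) = λ^2 + 5λ + 6 = 0.
Eigenvalues λ = -3, -2.
For λ=-3: (A-λI) row 1 is [-2, -6], so an eigenvector is (-3, 1).
For λ=-2: (A-λI) row 1 is [-3, -6], so an eigenvector is (-2, 1).
General solution: C_1e^(-3t)(-3,1) + C_2e^(-2t)(-2,1).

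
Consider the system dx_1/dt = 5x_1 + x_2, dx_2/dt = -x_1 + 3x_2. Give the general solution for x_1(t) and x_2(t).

x_1(t) = C_1e^(4t) + C_2te^(4t) + 2C_2e^(4t), x_2(t) = -C_1e^(4t) - C_2te^(4t) - C_2e^(4t)

Coefficient matrix A = [[5, 1], [-1, 3]].
Characteristic polynomial det(A - λI) = λ^2 - 8λ + 16 = 0.
Single eigenvalue λ = 4 with algebraic multiplicity 2.
Eigenvector v = (1,-1); generalized eigenvector w with (A-λI)w=v is (2,-1).
General solution: e^(4t)[C_1·v + C_2·(t·v + w)].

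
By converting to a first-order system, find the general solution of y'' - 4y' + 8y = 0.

Let x_1 = y, x_2 = y'. Then x_1' = x_2 and x_2' = -8x_1 + 4x_2.
A = [[0,1],[-8,4]]; det(A-λI) = λ^2 - 4λ + 8.
Eigenvalues λ = 2 ± 2i.

y(t) = K_1e^(2t)cos(2t) + K_2e^(2t)sin(2t)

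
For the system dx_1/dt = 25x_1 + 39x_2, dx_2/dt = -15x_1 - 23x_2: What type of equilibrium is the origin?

A = [[25,39],[-15,-23]]; det(A-λI) = λ^2 - 2λ + 10.
λ = 1 ± 3i: positive real part.

unstable spiral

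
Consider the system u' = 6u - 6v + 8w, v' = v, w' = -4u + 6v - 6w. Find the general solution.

Coefficient matrix A = [[6, -6, 8], [0, 1, 0], [-4, 6, -6]].
det(A - λI) = 0 gives eigenvalues λ = 2, 1, -2.
For λ=2: eigenvector (2,0,-1).
For λ=1: eigenvector (-2,1,2).
For λ=-2: eigenvector (-1,0,1).
General solution: C_1e^(2t)(2,0,-1) + C_2e^(t)(-2,1,2) + C_3e^(-2t)(-1,0,1).

u(t) = 2C_1e^(2t) - 2C_2e^(t) - C_3e^(-2t), v(t) = C_2e^(t), w(t) = -C_1e^(2t) + 2C_2e^(t) + C_3e^(-2t)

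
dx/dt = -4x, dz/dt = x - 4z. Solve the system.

x(t) = -K_2e^(-4t), z(t) = -K_1e^(-4t) - K_2te^(-4t) + 3K_2e^(-4t)

Coefficient matrix A = [[-4, 0], [1, -4]].
Characteristic polynomial det(A - λI) = λ^2 + 8λ + 16 = 0.
Single eigenvalue λ = -4 with algebraic multiplicity 2.
Eigenvector v = (0,-1); generalized eigenvector w with (A-λI)w=v is (-1,3).
General solution: e^(-4t)[K_1·v + K_2·(t·v + w)].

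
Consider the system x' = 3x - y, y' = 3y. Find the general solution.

Coefficient matrix A = [[3, -1], [0, 3]].
Characteristic polynomial det(A - λI) = λ^2 - 6λ + 9 = 0.
Single eigenvalue λ = 3 with algebraic multiplicity 2.
Eigenvector v = (1,0); generalized eigenvector w with (A-λI)w=v is (-3,-1).
General solution: e^(3t)[K_1·v + K_2·(t·v + w)].

x(t) = K_1e^(3t) + K_2te^(3t) - 3K_2e^(3t), y(t) = -K_2e^(3t)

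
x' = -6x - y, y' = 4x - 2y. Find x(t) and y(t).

Coefficient matrix A = [[-6, -1], [4, -2]].
Characteristic polynomial det(A - λI) = λ^2 + 8λ + 16 = 0.
Single eigenvalue λ = -4 with algebraic multiplicity 2.
Eigenvector v = (-1,2); generalized eigenvector w with (A-λI)w=v is (0,1).
General solution: e^(-4t)[C_1·v + C_2·(t·v + w)].

x(t) = -C_1e^(-4t) - C_2te^(-4t), y(t) = 2C_1e^(-4t) + 2C_2te^(-4t) + C_2e^(-4t)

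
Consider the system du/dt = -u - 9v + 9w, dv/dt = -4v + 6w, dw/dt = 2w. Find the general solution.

u(t) = K_1e^(-t) + 3K_3e^(-4t), v(t) = K_2e^(2t) + K_3e^(-4t), w(t) = K_2e^(2t)

Coefficient matrix A = [[-1, -9, 9], [0, -4, 6], [0, 0, 2]].
det(A - λI) = 0 gives eigenvalues λ = -1, 2, -4.
For λ=-1: eigenvector (1,0,0).
For λ=2: eigenvector (0,1,1).
For λ=-4: eigenvector (3,1,0).
General solution: K_1e^(-t)(1,0,0) + K_2e^(2t)(0,1,1) + K_3e^(-4t)(3,1,0).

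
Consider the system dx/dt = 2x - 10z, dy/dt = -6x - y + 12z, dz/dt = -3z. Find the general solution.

x(t) = K_1e^(2t) + 2K_3e^(-3t), y(t) = -2K_1e^(2t) + K_2e^(-t), z(t) = K_3e^(-3t)

Coefficient matrix A = [[2, 0, -10], [-6, -1, 12], [0, 0, -3]].
det(A - λI) = 0 gives eigenvalues λ = 2, -1, -3.
For λ=2: eigenvector (1,-2,0).
For λ=-1: eigenvector (0,1,0).
For λ=-3: eigenvector (2,0,1).
General solution: K_1e^(2t)(1,-2,0) + K_2e^(-t)(0,1,0) + K_3e^(-3t)(2,0,1).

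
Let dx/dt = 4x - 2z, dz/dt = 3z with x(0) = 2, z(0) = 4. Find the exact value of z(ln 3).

A = [[4,-2],[0,3]]; eigenvalues λ = 3, 4.
Eigenvectors: (-2,-1) for λ=3, (1,0) for λ=4.
From the initial condition, c_1 = -4, c_2 = -6.
z(ln 3) = (-4)(3^3)(-1) + (-6)(3^4)(0) = 108.

108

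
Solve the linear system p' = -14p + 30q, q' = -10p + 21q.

p(t) = 3C_1e^(6t) - 2C_2e^(t), q(t) = 2C_1e^(6t) - C_2e^(t)

Coefficient matrix A = [[-14, 30], [-10, 21]].
Characteristic polynomial det(A - λI) = λ^2 - 7λ + 6 = 0.
Eigenvalues λ = 6, 1.
For λ=6: (A-λI) row 1 is [-20, 30], so an eigenvector is (3, 2).
For λ=1: (A-λI) row 1 is [-15, 30], so an eigenvector is (-2, -1).
General solution: C_1e^(6t)(3,2) + C_2e^(t)(-2,-1).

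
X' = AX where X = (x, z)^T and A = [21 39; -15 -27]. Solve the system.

x(t) = -3C_1e^(-3t)sin(3t) - 2C_1e^(-3t)cos(3t) - 2C_2e^(-3t)sin(3t) + 3C_2e^(-3t)cos(3t), z(t) = 2C_1e^(-3t)sin(3t) + C_1e^(-3t)cos(3t) + C_2e^(-3t)sin(3t) - 2C_2e^(-3t)cos(3t)

Coefficient matrix A = [[21, 39], [-15, -27]].
Characteristic polynomial det(A - λI) = λ^2 + 6λ + 18 = 0.
Eigenvalues λ = -3 ± 3i (complex conjugate pair).
For λ=-3+3i: an eigenvector is (-2,1) - i(-3,2) = (-2 + 3i, 1 - 2i).
A real fundamental pair from Re and Im of e^((-3+3i)t)v: X_1 = e^(-3t)(cos(3t)·(-2,1) + sin(3t)·(-3,2)), X_2 = e^(-3t)(sin(3t)·(-2,1) - cos(3t)·(-3,2)).
General solution: C_1X_1 + C_2X_2.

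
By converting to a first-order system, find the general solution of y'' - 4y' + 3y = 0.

Let x_1 = y, x_2 = y'. Then x_1' = x_2 and x_2' = -3x_1 + 4x_2.
A = [[0,1],[-3,4]]; det(A-λI) = λ^2 - 4λ + 3.
Eigenvalues λ = 1, 3 with eigenvectors (1,1), (1,3).

y(t) = K_1e^(t) + K_2e^(3t)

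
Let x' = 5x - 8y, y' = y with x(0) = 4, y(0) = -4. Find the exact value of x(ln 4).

A = [[5,-8],[0,1]]; eigenvalues λ = 5, 1.
Eigenvectors: (1,0) for λ=5, (2,1) for λ=1.
From the initial condition, c_1 = 12, c_2 = -4.
x(ln 4) = (12)(4^5)(1) + (-4)(4^1)(2) = 12256.

12256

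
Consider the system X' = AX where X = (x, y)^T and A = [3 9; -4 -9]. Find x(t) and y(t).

x(t) = 3C_1e^(-3t) + 3C_2te^(-3t) - C_2e^(-3t), y(t) = -2C_1e^(-3t) - 2C_2te^(-3t) + C_2e^(-3t)

Coefficient matrix A = [[3, 9], [-4, -9]].
Characteristic polynomial det(A - λI) = λ^2 + 6λ + 9 = 0.
Single eigenvalue λ = -3 with algebraic multiplicity 2.
Eigenvector v = (3,-2); generalized eigenvector w with (A-λI)w=v is (-1,1).
General solution: e^(-3t)[C_1·v + C_2·(t·v + w)].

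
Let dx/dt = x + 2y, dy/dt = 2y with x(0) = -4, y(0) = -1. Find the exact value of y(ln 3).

-9

A = [[1,2],[0,2]]; eigenvalues λ = 2, 1.
Eigenvectors: (2,1) for λ=2, (-1,0) for λ=1.
From the initial condition, c_1 = -1, c_2 = 2.
y(ln 3) = (-1)(3^2)(1) + (2)(3^1)(0) = -9.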